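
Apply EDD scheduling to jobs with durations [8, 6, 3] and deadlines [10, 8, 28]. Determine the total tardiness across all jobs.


Sort by due date (EDD order): [(6, 8), (8, 10), (3, 28)]
Compute completion times and tardiness:
  Job 1: p=6, d=8, C=6, tardiness=max(0,6-8)=0
  Job 2: p=8, d=10, C=14, tardiness=max(0,14-10)=4
  Job 3: p=3, d=28, C=17, tardiness=max(0,17-28)=0
Total tardiness = 4

4


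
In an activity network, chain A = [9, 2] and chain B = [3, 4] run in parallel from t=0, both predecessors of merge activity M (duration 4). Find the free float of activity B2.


ES(B2) = sum of predecessors on chain B = 3
EF(B2) = ES + duration = 3 + 4 = 7
Successor of B2 is M. ES(M) = max(sum(A), sum(B)) = max(11, 7) = 11
Free float = ES(successor) - EF(current) = 11 - 7 = 4

4


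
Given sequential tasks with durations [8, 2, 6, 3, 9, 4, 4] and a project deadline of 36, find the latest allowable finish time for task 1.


LF(activity 1) = deadline - sum of successor durations
Successors: activities 2 through 7 with durations [2, 6, 3, 9, 4, 4]
Sum of successor durations = 28
LF = 36 - 28 = 8

8


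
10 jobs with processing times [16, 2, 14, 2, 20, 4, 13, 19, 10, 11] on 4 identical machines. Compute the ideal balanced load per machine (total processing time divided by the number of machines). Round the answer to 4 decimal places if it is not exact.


Total processing time = 16 + 2 + 14 + 2 + 20 + 4 + 13 + 19 + 10 + 11 = 111
Number of machines = 4
Ideal balanced load = 111 / 4 = 27.75

27.75


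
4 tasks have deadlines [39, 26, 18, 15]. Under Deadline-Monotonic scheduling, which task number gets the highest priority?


Sort tasks by relative deadline (ascending):
  Task 4: deadline = 15
  Task 3: deadline = 18
  Task 2: deadline = 26
  Task 1: deadline = 39
Priority order (highest first): [4, 3, 2, 1]
Highest priority task = 4

4


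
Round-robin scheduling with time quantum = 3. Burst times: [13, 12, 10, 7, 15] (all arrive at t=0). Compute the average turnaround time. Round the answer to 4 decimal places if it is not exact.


Time quantum = 3
Execution trace:
  J1 runs 3 units, time = 3
  J2 runs 3 units, time = 6
  J3 runs 3 units, time = 9
  J4 runs 3 units, time = 12
  J5 runs 3 units, time = 15
  J1 runs 3 units, time = 18
  J2 runs 3 units, time = 21
  J3 runs 3 units, time = 24
  J4 runs 3 units, time = 27
  J5 runs 3 units, time = 30
  J1 runs 3 units, time = 33
  J2 runs 3 units, time = 36
  J3 runs 3 units, time = 39
  J4 runs 1 units, time = 40
  J5 runs 3 units, time = 43
  J1 runs 3 units, time = 46
  J2 runs 3 units, time = 49
  J3 runs 1 units, time = 50
  J5 runs 3 units, time = 53
  J1 runs 1 units, time = 54
  J5 runs 3 units, time = 57
Finish times: [54, 49, 50, 40, 57]
Average turnaround = 250/5 = 50.0

50.0


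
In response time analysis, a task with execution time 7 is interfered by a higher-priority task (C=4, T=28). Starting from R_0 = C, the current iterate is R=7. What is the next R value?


R_next = C + ceil(R_prev / T_hp) * C_hp
ceil(7 / 28) = ceil(0.25) = 1
Interference = 1 * 4 = 4
R_next = 7 + 4 = 11

11


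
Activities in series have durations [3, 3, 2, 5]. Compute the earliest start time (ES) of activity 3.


Activity 3 starts after activities 1 through 2 complete.
Predecessor durations: [3, 3]
ES = 3 + 3 = 6

6


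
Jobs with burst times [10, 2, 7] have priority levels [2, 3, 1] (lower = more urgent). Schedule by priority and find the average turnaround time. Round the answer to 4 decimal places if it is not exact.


Sort by priority (ascending = highest first):
Order: [(1, 7), (2, 10), (3, 2)]
Completion times:
  Priority 1, burst=7, C=7
  Priority 2, burst=10, C=17
  Priority 3, burst=2, C=19
Average turnaround = 43/3 = 14.3333

14.3333


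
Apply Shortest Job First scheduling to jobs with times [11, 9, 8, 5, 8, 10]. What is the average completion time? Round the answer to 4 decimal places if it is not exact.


SJF order (ascending): [5, 8, 8, 9, 10, 11]
Completion times:
  Job 1: burst=5, C=5
  Job 2: burst=8, C=13
  Job 3: burst=8, C=21
  Job 4: burst=9, C=30
  Job 5: burst=10, C=40
  Job 6: burst=11, C=51
Average completion = 160/6 = 26.6667

26.6667


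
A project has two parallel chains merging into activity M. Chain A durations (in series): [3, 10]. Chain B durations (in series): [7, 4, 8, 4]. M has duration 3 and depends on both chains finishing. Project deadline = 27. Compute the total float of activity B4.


Forward pass: ES(B4) = sum of predecessors on chain B = 19
EF = ES + duration = 19 + 4 = 23
Backward pass: LF(M) = deadline = 27; LS(M) = 27 - 3 = 24
LF(B4) = LS(M) - sum(successors on chain B) = 24 - 0 = 24
LS = LF - duration = 24 - 4 = 20
Total float = LS - ES = 20 - 19 = 1

1


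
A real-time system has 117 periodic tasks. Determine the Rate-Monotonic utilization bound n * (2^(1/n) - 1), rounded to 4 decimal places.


Compute 2^(1/117) = 1.0059419185
Subtract 1: 1.0059419185 - 1 = 0.0059419185
Multiply by n: 117 * 0.0059419185 = 0.6952044645
Round to 4 dp: 0.6952

0.6952


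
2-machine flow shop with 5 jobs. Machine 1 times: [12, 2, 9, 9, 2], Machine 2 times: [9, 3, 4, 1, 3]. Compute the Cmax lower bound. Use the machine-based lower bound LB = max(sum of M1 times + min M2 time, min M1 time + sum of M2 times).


LB1 = sum(M1 times) + min(M2 times) = 34 + 1 = 35
LB2 = min(M1 times) + sum(M2 times) = 2 + 20 = 22
Lower bound = max(LB1, LB2) = max(35, 22) = 35

35


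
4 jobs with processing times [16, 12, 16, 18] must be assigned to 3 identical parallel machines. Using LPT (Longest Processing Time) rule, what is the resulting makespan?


Sort jobs in decreasing order (LPT): [18, 16, 16, 12]
Assign each job to the least loaded machine:
  Machine 1: jobs [18], load = 18
  Machine 2: jobs [16, 12], load = 28
  Machine 3: jobs [16], load = 16
Makespan = max load = 28

28


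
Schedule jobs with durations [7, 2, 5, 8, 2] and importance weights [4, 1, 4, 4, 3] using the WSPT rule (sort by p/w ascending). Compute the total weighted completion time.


Compute p/w ratios and sort ascending (WSPT): [(2, 3), (5, 4), (7, 4), (2, 1), (8, 4)]
Compute weighted completion times:
  Job (p=2,w=3): C=2, w*C=3*2=6
  Job (p=5,w=4): C=7, w*C=4*7=28
  Job (p=7,w=4): C=14, w*C=4*14=56
  Job (p=2,w=1): C=16, w*C=1*16=16
  Job (p=8,w=4): C=24, w*C=4*24=96
Total weighted completion time = 202

202


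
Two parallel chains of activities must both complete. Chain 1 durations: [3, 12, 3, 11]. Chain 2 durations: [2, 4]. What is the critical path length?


Path A total = 3 + 12 + 3 + 11 = 29
Path B total = 2 + 4 = 6
Critical path = longest path = max(29, 6) = 29

29


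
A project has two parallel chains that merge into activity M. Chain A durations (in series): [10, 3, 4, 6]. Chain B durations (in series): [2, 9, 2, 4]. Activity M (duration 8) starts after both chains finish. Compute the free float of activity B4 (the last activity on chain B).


ES(B4) = sum of predecessors on chain B = 13
EF(B4) = ES + duration = 13 + 4 = 17
Successor of B4 is M. ES(M) = max(sum(A), sum(B)) = max(23, 17) = 23
Free float = ES(successor) - EF(current) = 23 - 17 = 6

6


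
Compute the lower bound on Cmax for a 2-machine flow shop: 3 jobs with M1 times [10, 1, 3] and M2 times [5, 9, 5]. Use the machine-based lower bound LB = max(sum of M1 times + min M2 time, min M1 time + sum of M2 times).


LB1 = sum(M1 times) + min(M2 times) = 14 + 5 = 19
LB2 = min(M1 times) + sum(M2 times) = 1 + 19 = 20
Lower bound = max(LB1, LB2) = max(19, 20) = 20

20


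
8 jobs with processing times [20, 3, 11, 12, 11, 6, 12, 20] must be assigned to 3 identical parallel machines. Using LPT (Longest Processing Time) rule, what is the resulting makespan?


Sort jobs in decreasing order (LPT): [20, 20, 12, 12, 11, 11, 6, 3]
Assign each job to the least loaded machine:
  Machine 1: jobs [20, 11], load = 31
  Machine 2: jobs [20, 11], load = 31
  Machine 3: jobs [12, 12, 6, 3], load = 33
Makespan = max load = 33

33


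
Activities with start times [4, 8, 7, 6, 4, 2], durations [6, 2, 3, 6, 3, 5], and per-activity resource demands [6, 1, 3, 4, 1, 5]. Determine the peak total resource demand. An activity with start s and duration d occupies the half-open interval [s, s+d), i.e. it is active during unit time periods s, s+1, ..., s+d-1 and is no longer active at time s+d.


Each activity i is active on [start_i, start_i + duration_i).
Compute total resource usage per time slot:
  t=0: active resources = [], total = 0
  t=1: active resources = [], total = 0
  t=2: active resources = [5], total = 5
  t=3: active resources = [5], total = 5
  t=4: active resources = [6, 1, 5], total = 12
  t=5: active resources = [6, 1, 5], total = 12
  t=6: active resources = [6, 4, 1, 5], total = 16
  t=7: active resources = [6, 3, 4], total = 13
  t=8: active resources = [6, 1, 3, 4], total = 14
  t=9: active resources = [6, 1, 3, 4], total = 14
  t=10: active resources = [4], total = 4
  t=11: active resources = [4], total = 4
Peak resource demand = 16

16


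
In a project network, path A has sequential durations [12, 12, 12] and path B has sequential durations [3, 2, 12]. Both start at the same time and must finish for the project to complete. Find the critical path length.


Path A total = 12 + 12 + 12 = 36
Path B total = 3 + 2 + 12 = 17
Critical path = longest path = max(36, 17) = 36

36


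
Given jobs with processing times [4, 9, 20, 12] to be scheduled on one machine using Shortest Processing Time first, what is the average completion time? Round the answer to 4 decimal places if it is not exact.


Sort jobs by processing time (SPT order): [4, 9, 12, 20]
Compute completion times sequentially:
  Job 1: processing = 4, completes at 4
  Job 2: processing = 9, completes at 13
  Job 3: processing = 12, completes at 25
  Job 4: processing = 20, completes at 45
Sum of completion times = 87
Average completion time = 87/4 = 21.75

21.75


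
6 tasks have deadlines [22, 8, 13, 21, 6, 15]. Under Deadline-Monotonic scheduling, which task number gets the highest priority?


Sort tasks by relative deadline (ascending):
  Task 5: deadline = 6
  Task 2: deadline = 8
  Task 3: deadline = 13
  Task 6: deadline = 15
  Task 4: deadline = 21
  Task 1: deadline = 22
Priority order (highest first): [5, 2, 3, 6, 4, 1]
Highest priority task = 5

5


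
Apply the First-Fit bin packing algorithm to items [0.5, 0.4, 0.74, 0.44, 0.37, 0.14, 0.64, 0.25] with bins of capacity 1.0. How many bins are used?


Place items sequentially using First-Fit:
  Item 0.5 -> new Bin 1
  Item 0.4 -> Bin 1 (now 0.9)
  Item 0.74 -> new Bin 2
  Item 0.44 -> new Bin 3
  Item 0.37 -> Bin 3 (now 0.81)
  Item 0.14 -> Bin 2 (now 0.88)
  Item 0.64 -> new Bin 4
  Item 0.25 -> Bin 4 (now 0.89)
Total bins used = 4

4


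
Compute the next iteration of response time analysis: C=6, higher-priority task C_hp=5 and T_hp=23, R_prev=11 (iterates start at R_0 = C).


R_next = C + ceil(R_prev / T_hp) * C_hp
ceil(11 / 23) = ceil(0.4783) = 1
Interference = 1 * 5 = 5
R_next = 6 + 5 = 11
R_next = R_prev, so the iteration has converged (response time = 11).

11


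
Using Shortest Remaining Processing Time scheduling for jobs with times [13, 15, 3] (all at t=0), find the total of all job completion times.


Since all jobs arrive at t=0, SRPT equals SPT ordering.
SPT order: [3, 13, 15]
Completion times:
  Job 1: p=3, C=3
  Job 2: p=13, C=16
  Job 3: p=15, C=31
Total completion time = 3 + 16 + 31 = 50

50


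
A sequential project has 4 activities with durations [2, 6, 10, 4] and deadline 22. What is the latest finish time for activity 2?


LF(activity 2) = deadline - sum of successor durations
Successors: activities 3 through 4 with durations [10, 4]
Sum of successor durations = 14
LF = 22 - 14 = 8

8


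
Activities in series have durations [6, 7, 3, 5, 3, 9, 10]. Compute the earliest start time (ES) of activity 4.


Activity 4 starts after activities 1 through 3 complete.
Predecessor durations: [6, 7, 3]
ES = 6 + 7 + 3 = 16

16


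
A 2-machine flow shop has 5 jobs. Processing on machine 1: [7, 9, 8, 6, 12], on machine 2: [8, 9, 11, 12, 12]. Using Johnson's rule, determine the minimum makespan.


Apply Johnson's rule:
  Group 1 (a <= b): [(4, 6, 12), (1, 7, 8), (3, 8, 11), (2, 9, 9), (5, 12, 12)]
  Group 2 (a > b): []
Optimal job order: [4, 1, 3, 2, 5]
Schedule:
  Job 4: M1 done at 6, M2 done at 18
  Job 1: M1 done at 13, M2 done at 26
  Job 3: M1 done at 21, M2 done at 37
  Job 2: M1 done at 30, M2 done at 46
  Job 5: M1 done at 42, M2 done at 58
Makespan = 58

58


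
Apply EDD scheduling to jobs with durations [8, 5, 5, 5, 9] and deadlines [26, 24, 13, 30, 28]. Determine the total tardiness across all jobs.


Sort by due date (EDD order): [(5, 13), (5, 24), (8, 26), (9, 28), (5, 30)]
Compute completion times and tardiness:
  Job 1: p=5, d=13, C=5, tardiness=max(0,5-13)=0
  Job 2: p=5, d=24, C=10, tardiness=max(0,10-24)=0
  Job 3: p=8, d=26, C=18, tardiness=max(0,18-26)=0
  Job 4: p=9, d=28, C=27, tardiness=max(0,27-28)=0
  Job 5: p=5, d=30, C=32, tardiness=max(0,32-30)=2
Total tardiness = 2

2


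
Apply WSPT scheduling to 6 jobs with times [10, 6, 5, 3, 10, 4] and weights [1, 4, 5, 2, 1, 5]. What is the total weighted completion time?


Compute p/w ratios and sort ascending (WSPT): [(4, 5), (5, 5), (6, 4), (3, 2), (10, 1), (10, 1)]
Compute weighted completion times:
  Job (p=4,w=5): C=4, w*C=5*4=20
  Job (p=5,w=5): C=9, w*C=5*9=45
  Job (p=6,w=4): C=15, w*C=4*15=60
  Job (p=3,w=2): C=18, w*C=2*18=36
  Job (p=10,w=1): C=28, w*C=1*28=28
  Job (p=10,w=1): C=38, w*C=1*38=38
Total weighted completion time = 227

227


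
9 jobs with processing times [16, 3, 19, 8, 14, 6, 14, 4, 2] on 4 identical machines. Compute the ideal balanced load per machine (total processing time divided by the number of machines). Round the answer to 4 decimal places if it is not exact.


Total processing time = 16 + 3 + 19 + 8 + 14 + 6 + 14 + 4 + 2 = 86
Number of machines = 4
Ideal balanced load = 86 / 4 = 21.5

21.5


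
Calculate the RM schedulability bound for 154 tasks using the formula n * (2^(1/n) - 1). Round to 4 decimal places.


Compute 2^(1/154) = 1.0045111002
Subtract 1: 1.0045111002 - 1 = 0.0045111002
Multiply by n: 154 * 0.0045111002 = 0.6947094308
Round to 4 dp: 0.6947

0.6947


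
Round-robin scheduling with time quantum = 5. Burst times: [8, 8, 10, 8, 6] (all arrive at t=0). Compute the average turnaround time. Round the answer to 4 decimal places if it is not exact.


Time quantum = 5
Execution trace:
  J1 runs 5 units, time = 5
  J2 runs 5 units, time = 10
  J3 runs 5 units, time = 15
  J4 runs 5 units, time = 20
  J5 runs 5 units, time = 25
  J1 runs 3 units, time = 28
  J2 runs 3 units, time = 31
  J3 runs 5 units, time = 36
  J4 runs 3 units, time = 39
  J5 runs 1 units, time = 40
Finish times: [28, 31, 36, 39, 40]
Average turnaround = 174/5 = 34.8

34.8


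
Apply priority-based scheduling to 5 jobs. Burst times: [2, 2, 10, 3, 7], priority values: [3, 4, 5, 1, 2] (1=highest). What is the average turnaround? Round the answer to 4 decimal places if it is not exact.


Sort by priority (ascending = highest first):
Order: [(1, 3), (2, 7), (3, 2), (4, 2), (5, 10)]
Completion times:
  Priority 1, burst=3, C=3
  Priority 2, burst=7, C=10
  Priority 3, burst=2, C=12
  Priority 4, burst=2, C=14
  Priority 5, burst=10, C=24
Average turnaround = 63/5 = 12.6

12.6


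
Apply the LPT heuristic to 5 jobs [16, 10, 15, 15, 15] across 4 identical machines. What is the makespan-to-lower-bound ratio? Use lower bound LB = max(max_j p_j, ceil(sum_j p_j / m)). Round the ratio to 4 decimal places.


LPT order: [16, 15, 15, 15, 10]
Machine loads after assignment: [16, 25, 15, 15]
LPT makespan = 25
Lower bound = max(max_job, ceil(total/4)) = max(16, 18) = 18
Ratio = 25 / 18 = 1.3889

1.3889


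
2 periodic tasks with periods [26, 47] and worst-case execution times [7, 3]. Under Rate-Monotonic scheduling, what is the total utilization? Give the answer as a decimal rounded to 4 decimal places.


Compute individual utilizations (exact fractions):
  Task 1: C/T = 7/26 (approx. 0.2692)
  Task 2: C/T = 3/47 (approx. 0.0638)
Total utilization U = 7/26 + 3/47 = 407/1222
Rounded to 4 decimal places: U = 0.3331
RM (Liu & Layland) bound for 2 tasks = 0.828427; compare with U = 407/1222 (approx. 0.333061)
U <= bound, so schedulable by RM sufficient condition.

0.3331


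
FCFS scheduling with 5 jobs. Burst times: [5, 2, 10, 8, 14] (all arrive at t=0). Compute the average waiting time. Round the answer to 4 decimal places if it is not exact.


FCFS order (as given): [5, 2, 10, 8, 14]
Waiting times:
  Job 1: wait = 0
  Job 2: wait = 5
  Job 3: wait = 7
  Job 4: wait = 17
  Job 5: wait = 25
Sum of waiting times = 54
Average waiting time = 54/5 = 10.8

10.8


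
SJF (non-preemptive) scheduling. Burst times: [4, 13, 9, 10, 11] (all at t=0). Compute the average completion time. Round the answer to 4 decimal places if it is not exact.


SJF order (ascending): [4, 9, 10, 11, 13]
Completion times:
  Job 1: burst=4, C=4
  Job 2: burst=9, C=13
  Job 3: burst=10, C=23
  Job 4: burst=11, C=34
  Job 5: burst=13, C=47
Average completion = 121/5 = 24.2

24.2


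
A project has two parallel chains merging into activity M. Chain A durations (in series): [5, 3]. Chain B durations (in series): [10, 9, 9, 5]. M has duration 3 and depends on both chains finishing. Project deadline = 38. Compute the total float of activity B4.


Forward pass: ES(B4) = sum of predecessors on chain B = 28
EF = ES + duration = 28 + 5 = 33
Backward pass: LF(M) = deadline = 38; LS(M) = 38 - 3 = 35
LF(B4) = LS(M) - sum(successors on chain B) = 35 - 0 = 35
LS = LF - duration = 35 - 5 = 30
Total float = LS - ES = 30 - 28 = 2

2


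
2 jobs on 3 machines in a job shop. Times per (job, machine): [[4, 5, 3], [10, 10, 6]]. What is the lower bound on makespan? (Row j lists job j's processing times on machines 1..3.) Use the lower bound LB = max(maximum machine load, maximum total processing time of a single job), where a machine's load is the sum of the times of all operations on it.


Machine loads:
  Machine 1: 4 + 10 = 14
  Machine 2: 5 + 10 = 15
  Machine 3: 3 + 6 = 9
Max machine load = 15
Job totals:
  Job 1: 12
  Job 2: 26
Max job total = 26
Lower bound = max(15, 26) = 26

26


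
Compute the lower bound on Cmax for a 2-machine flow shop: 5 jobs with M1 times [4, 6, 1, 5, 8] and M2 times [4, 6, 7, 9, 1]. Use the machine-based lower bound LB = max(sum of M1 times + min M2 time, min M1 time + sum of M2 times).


LB1 = sum(M1 times) + min(M2 times) = 24 + 1 = 25
LB2 = min(M1 times) + sum(M2 times) = 1 + 27 = 28
Lower bound = max(LB1, LB2) = max(25, 28) = 28

28


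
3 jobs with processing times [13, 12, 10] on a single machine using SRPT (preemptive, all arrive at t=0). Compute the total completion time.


Since all jobs arrive at t=0, SRPT equals SPT ordering.
SPT order: [10, 12, 13]
Completion times:
  Job 1: p=10, C=10
  Job 2: p=12, C=22
  Job 3: p=13, C=35
Total completion time = 10 + 22 + 35 = 67

67


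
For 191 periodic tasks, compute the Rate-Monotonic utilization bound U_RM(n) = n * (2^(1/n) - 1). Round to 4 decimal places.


Compute 2^(1/191) = 1.0036356358
Subtract 1: 1.0036356358 - 1 = 0.0036356358
Multiply by n: 191 * 0.0036356358 = 0.6944064378
Round to 4 dp: 0.6944

0.6944


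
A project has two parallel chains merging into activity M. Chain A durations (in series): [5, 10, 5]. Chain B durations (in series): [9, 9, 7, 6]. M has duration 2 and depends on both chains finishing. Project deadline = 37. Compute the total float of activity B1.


Forward pass: ES(B1) = sum of predecessors on chain B = 0
EF = ES + duration = 0 + 9 = 9
Backward pass: LF(M) = deadline = 37; LS(M) = 37 - 2 = 35
LF(B1) = LS(M) - sum(successors on chain B) = 35 - 22 = 13
LS = LF - duration = 13 - 9 = 4
Total float = LS - ES = 4 - 0 = 4

4


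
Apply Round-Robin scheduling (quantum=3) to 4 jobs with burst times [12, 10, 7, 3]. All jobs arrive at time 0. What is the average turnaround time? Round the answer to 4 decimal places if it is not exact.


Time quantum = 3
Execution trace:
  J1 runs 3 units, time = 3
  J2 runs 3 units, time = 6
  J3 runs 3 units, time = 9
  J4 runs 3 units, time = 12
  J1 runs 3 units, time = 15
  J2 runs 3 units, time = 18
  J3 runs 3 units, time = 21
  J1 runs 3 units, time = 24
  J2 runs 3 units, time = 27
  J3 runs 1 units, time = 28
  J1 runs 3 units, time = 31
  J2 runs 1 units, time = 32
Finish times: [31, 32, 28, 12]
Average turnaround = 103/4 = 25.75

25.75


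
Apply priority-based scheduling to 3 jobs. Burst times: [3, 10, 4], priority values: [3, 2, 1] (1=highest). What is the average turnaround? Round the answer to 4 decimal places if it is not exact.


Sort by priority (ascending = highest first):
Order: [(1, 4), (2, 10), (3, 3)]
Completion times:
  Priority 1, burst=4, C=4
  Priority 2, burst=10, C=14
  Priority 3, burst=3, C=17
Average turnaround = 35/3 = 11.6667

11.6667


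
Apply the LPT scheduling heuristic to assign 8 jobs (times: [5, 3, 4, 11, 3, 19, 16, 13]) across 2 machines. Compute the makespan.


Sort jobs in decreasing order (LPT): [19, 16, 13, 11, 5, 4, 3, 3]
Assign each job to the least loaded machine:
  Machine 1: jobs [19, 11, 4, 3], load = 37
  Machine 2: jobs [16, 13, 5, 3], load = 37
Makespan = max load = 37

37


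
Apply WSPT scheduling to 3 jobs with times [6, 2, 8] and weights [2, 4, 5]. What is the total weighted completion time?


Compute p/w ratios and sort ascending (WSPT): [(2, 4), (8, 5), (6, 2)]
Compute weighted completion times:
  Job (p=2,w=4): C=2, w*C=4*2=8
  Job (p=8,w=5): C=10, w*C=5*10=50
  Job (p=6,w=2): C=16, w*C=2*16=32
Total weighted completion time = 90

90


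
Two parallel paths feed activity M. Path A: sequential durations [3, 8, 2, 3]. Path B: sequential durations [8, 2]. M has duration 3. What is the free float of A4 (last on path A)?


ES(A4) = sum of predecessors on chain A = 13
EF(A4) = ES + duration = 13 + 3 = 16
Successor of A4 is M. ES(M) = max(sum(A), sum(B)) = max(16, 10) = 16
Free float = ES(successor) - EF(current) = 16 - 16 = 0

0


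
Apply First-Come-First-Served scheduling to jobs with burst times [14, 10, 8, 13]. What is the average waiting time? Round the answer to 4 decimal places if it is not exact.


FCFS order (as given): [14, 10, 8, 13]
Waiting times:
  Job 1: wait = 0
  Job 2: wait = 14
  Job 3: wait = 24
  Job 4: wait = 32
Sum of waiting times = 70
Average waiting time = 70/4 = 17.5

17.5


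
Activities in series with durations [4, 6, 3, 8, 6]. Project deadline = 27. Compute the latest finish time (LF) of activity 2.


LF(activity 2) = deadline - sum of successor durations
Successors: activities 3 through 5 with durations [3, 8, 6]
Sum of successor durations = 17
LF = 27 - 17 = 10

10


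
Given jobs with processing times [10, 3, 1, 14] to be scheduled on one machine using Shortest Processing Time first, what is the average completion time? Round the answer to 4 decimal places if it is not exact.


Sort jobs by processing time (SPT order): [1, 3, 10, 14]
Compute completion times sequentially:
  Job 1: processing = 1, completes at 1
  Job 2: processing = 3, completes at 4
  Job 3: processing = 10, completes at 14
  Job 4: processing = 14, completes at 28
Sum of completion times = 47
Average completion time = 47/4 = 11.75

11.75


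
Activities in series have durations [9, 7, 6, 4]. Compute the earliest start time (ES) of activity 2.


Activity 2 starts after activities 1 through 1 complete.
Predecessor durations: [9]
ES = 9 = 9

9


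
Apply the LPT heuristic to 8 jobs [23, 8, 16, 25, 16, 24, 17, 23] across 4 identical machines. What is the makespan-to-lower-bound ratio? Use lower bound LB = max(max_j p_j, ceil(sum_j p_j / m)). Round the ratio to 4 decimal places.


LPT order: [25, 24, 23, 23, 17, 16, 16, 8]
Machine loads after assignment: [33, 40, 40, 39]
LPT makespan = 40
Lower bound = max(max_job, ceil(total/4)) = max(25, 38) = 38
Ratio = 40 / 38 = 1.0526

1.0526


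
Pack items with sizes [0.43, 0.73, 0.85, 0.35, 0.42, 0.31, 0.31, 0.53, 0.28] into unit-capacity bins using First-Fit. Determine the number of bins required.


Place items sequentially using First-Fit:
  Item 0.43 -> new Bin 1
  Item 0.73 -> new Bin 2
  Item 0.85 -> new Bin 3
  Item 0.35 -> Bin 1 (now 0.78)
  Item 0.42 -> new Bin 4
  Item 0.31 -> Bin 4 (now 0.73)
  Item 0.31 -> new Bin 5
  Item 0.53 -> Bin 5 (now 0.84)
  Item 0.28 -> new Bin 6
Total bins used = 6

6


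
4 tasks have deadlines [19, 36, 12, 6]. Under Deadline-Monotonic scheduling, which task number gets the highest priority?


Sort tasks by relative deadline (ascending):
  Task 4: deadline = 6
  Task 3: deadline = 12
  Task 1: deadline = 19
  Task 2: deadline = 36
Priority order (highest first): [4, 3, 1, 2]
Highest priority task = 4

4


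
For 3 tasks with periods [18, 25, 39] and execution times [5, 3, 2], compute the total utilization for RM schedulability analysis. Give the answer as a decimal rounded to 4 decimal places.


Compute individual utilizations (exact fractions):
  Task 1: C/T = 5/18 (approx. 0.2778)
  Task 2: C/T = 3/25 (approx. 0.12)
  Task 3: C/T = 2/39 (approx. 0.0513)
Total utilization U = 5/18 + 3/25 + 2/39 = 2627/5850
Rounded to 4 decimal places: U = 0.4491
RM (Liu & Layland) bound for 3 tasks = 0.779763; compare with U = 2627/5850 (approx. 0.449060)
U <= bound, so schedulable by RM sufficient condition.

0.4491


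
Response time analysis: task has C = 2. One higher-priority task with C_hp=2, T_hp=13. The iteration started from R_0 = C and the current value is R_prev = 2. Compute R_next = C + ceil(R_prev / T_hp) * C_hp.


R_next = C + ceil(R_prev / T_hp) * C_hp
ceil(2 / 13) = ceil(0.1538) = 1
Interference = 1 * 2 = 2
R_next = 2 + 2 = 4

4


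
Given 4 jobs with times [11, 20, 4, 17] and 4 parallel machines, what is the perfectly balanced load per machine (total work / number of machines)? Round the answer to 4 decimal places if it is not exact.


Total processing time = 11 + 20 + 4 + 17 = 52
Number of machines = 4
Ideal balanced load = 52 / 4 = 13.0

13.0


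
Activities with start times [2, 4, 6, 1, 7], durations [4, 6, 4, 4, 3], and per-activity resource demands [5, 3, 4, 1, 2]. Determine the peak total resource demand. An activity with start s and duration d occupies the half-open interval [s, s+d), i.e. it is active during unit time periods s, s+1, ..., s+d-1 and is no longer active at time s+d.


Each activity i is active on [start_i, start_i + duration_i).
Compute total resource usage per time slot:
  t=0: active resources = [], total = 0
  t=1: active resources = [1], total = 1
  t=2: active resources = [5, 1], total = 6
  t=3: active resources = [5, 1], total = 6
  t=4: active resources = [5, 3, 1], total = 9
  t=5: active resources = [5, 3], total = 8
  t=6: active resources = [3, 4], total = 7
  t=7: active resources = [3, 4, 2], total = 9
  t=8: active resources = [3, 4, 2], total = 9
  t=9: active resources = [3, 4, 2], total = 9
Peak resource demand = 9

9


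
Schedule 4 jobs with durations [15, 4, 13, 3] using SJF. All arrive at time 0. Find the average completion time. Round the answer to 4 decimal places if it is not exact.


SJF order (ascending): [3, 4, 13, 15]
Completion times:
  Job 1: burst=3, C=3
  Job 2: burst=4, C=7
  Job 3: burst=13, C=20
  Job 4: burst=15, C=35
Average completion = 65/4 = 16.25

16.25


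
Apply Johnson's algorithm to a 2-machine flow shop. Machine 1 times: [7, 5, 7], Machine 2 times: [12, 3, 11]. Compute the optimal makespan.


Apply Johnson's rule:
  Group 1 (a <= b): [(1, 7, 12), (3, 7, 11)]
  Group 2 (a > b): [(2, 5, 3)]
Optimal job order: [1, 3, 2]
Schedule:
  Job 1: M1 done at 7, M2 done at 19
  Job 3: M1 done at 14, M2 done at 30
  Job 2: M1 done at 19, M2 done at 33
Makespan = 33

33


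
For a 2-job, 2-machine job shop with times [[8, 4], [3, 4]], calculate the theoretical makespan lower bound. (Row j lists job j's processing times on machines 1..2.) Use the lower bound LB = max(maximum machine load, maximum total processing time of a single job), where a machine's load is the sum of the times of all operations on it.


Machine loads:
  Machine 1: 8 + 3 = 11
  Machine 2: 4 + 4 = 8
Max machine load = 11
Job totals:
  Job 1: 12
  Job 2: 7
Max job total = 12
Lower bound = max(11, 12) = 12

12


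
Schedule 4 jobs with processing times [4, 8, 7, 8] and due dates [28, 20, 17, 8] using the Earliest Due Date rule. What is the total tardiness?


Sort by due date (EDD order): [(8, 8), (7, 17), (8, 20), (4, 28)]
Compute completion times and tardiness:
  Job 1: p=8, d=8, C=8, tardiness=max(0,8-8)=0
  Job 2: p=7, d=17, C=15, tardiness=max(0,15-17)=0
  Job 3: p=8, d=20, C=23, tardiness=max(0,23-20)=3
  Job 4: p=4, d=28, C=27, tardiness=max(0,27-28)=0
Total tardiness = 3

3


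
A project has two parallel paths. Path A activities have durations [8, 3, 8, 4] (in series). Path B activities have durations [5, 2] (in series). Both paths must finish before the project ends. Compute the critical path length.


Path A total = 8 + 3 + 8 + 4 = 23
Path B total = 5 + 2 = 7
Critical path = longest path = max(23, 7) = 23

23


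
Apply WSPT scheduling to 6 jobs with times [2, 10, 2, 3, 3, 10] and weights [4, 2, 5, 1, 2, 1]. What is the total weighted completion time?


Compute p/w ratios and sort ascending (WSPT): [(2, 5), (2, 4), (3, 2), (3, 1), (10, 2), (10, 1)]
Compute weighted completion times:
  Job (p=2,w=5): C=2, w*C=5*2=10
  Job (p=2,w=4): C=4, w*C=4*4=16
  Job (p=3,w=2): C=7, w*C=2*7=14
  Job (p=3,w=1): C=10, w*C=1*10=10
  Job (p=10,w=2): C=20, w*C=2*20=40
  Job (p=10,w=1): C=30, w*C=1*30=30
Total weighted completion time = 120

120


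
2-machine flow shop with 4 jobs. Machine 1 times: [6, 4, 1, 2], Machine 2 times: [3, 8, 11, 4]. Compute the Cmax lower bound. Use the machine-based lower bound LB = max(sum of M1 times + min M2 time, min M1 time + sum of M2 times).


LB1 = sum(M1 times) + min(M2 times) = 13 + 3 = 16
LB2 = min(M1 times) + sum(M2 times) = 1 + 26 = 27
Lower bound = max(LB1, LB2) = max(16, 27) = 27

27


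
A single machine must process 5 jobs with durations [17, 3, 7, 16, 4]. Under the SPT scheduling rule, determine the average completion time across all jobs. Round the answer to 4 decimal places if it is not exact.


Sort jobs by processing time (SPT order): [3, 4, 7, 16, 17]
Compute completion times sequentially:
  Job 1: processing = 3, completes at 3
  Job 2: processing = 4, completes at 7
  Job 3: processing = 7, completes at 14
  Job 4: processing = 16, completes at 30
  Job 5: processing = 17, completes at 47
Sum of completion times = 101
Average completion time = 101/5 = 20.2

20.2


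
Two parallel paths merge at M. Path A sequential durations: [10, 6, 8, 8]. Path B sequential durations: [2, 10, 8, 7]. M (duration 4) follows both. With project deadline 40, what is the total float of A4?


Forward pass: ES(A4) = sum of predecessors on chain A = 24
EF = ES + duration = 24 + 8 = 32
Backward pass: LF(M) = deadline = 40; LS(M) = 40 - 4 = 36
LF(A4) = LS(M) - sum(successors on chain A) = 36 - 0 = 36
LS = LF - duration = 36 - 8 = 28
Total float = LS - ES = 28 - 24 = 4

4


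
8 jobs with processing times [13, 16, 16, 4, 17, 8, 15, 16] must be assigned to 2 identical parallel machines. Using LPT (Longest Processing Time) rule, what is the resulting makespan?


Sort jobs in decreasing order (LPT): [17, 16, 16, 16, 15, 13, 8, 4]
Assign each job to the least loaded machine:
  Machine 1: jobs [17, 16, 13, 8], load = 54
  Machine 2: jobs [16, 16, 15, 4], load = 51
Makespan = max load = 54

54


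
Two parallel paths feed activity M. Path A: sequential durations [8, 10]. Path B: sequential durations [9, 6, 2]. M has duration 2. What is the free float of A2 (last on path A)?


ES(A2) = sum of predecessors on chain A = 8
EF(A2) = ES + duration = 8 + 10 = 18
Successor of A2 is M. ES(M) = max(sum(A), sum(B)) = max(18, 17) = 18
Free float = ES(successor) - EF(current) = 18 - 18 = 0

0


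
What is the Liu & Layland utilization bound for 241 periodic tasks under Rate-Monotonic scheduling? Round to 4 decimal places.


Compute 2^(1/241) = 1.0028802694
Subtract 1: 1.0028802694 - 1 = 0.0028802694
Multiply by n: 241 * 0.0028802694 = 0.6941449254
Round to 4 dp: 0.6941

0.6941


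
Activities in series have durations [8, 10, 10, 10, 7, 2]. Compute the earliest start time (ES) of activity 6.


Activity 6 starts after activities 1 through 5 complete.
Predecessor durations: [8, 10, 10, 10, 7]
ES = 8 + 10 + 10 + 10 + 7 = 45

45


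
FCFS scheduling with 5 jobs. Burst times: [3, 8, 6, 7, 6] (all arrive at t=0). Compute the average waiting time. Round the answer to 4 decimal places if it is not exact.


FCFS order (as given): [3, 8, 6, 7, 6]
Waiting times:
  Job 1: wait = 0
  Job 2: wait = 3
  Job 3: wait = 11
  Job 4: wait = 17
  Job 5: wait = 24
Sum of waiting times = 55
Average waiting time = 55/5 = 11.0

11.0


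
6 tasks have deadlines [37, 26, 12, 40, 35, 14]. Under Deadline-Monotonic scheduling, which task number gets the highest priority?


Sort tasks by relative deadline (ascending):
  Task 3: deadline = 12
  Task 6: deadline = 14
  Task 2: deadline = 26
  Task 5: deadline = 35
  Task 1: deadline = 37
  Task 4: deadline = 40
Priority order (highest first): [3, 6, 2, 5, 1, 4]
Highest priority task = 3

3


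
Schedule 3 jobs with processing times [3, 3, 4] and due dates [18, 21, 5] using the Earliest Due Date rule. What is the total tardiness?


Sort by due date (EDD order): [(4, 5), (3, 18), (3, 21)]
Compute completion times and tardiness:
  Job 1: p=4, d=5, C=4, tardiness=max(0,4-5)=0
  Job 2: p=3, d=18, C=7, tardiness=max(0,7-18)=0
  Job 3: p=3, d=21, C=10, tardiness=max(0,10-21)=0
Total tardiness = 0

0


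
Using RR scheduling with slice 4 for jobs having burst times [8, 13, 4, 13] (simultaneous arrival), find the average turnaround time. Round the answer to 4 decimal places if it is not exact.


Time quantum = 4
Execution trace:
  J1 runs 4 units, time = 4
  J2 runs 4 units, time = 8
  J3 runs 4 units, time = 12
  J4 runs 4 units, time = 16
  J1 runs 4 units, time = 20
  J2 runs 4 units, time = 24
  J4 runs 4 units, time = 28
  J2 runs 4 units, time = 32
  J4 runs 4 units, time = 36
  J2 runs 1 units, time = 37
  J4 runs 1 units, time = 38
Finish times: [20, 37, 12, 38]
Average turnaround = 107/4 = 26.75

26.75


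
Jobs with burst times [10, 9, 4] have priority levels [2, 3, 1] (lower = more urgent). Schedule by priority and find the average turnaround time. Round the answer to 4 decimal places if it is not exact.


Sort by priority (ascending = highest first):
Order: [(1, 4), (2, 10), (3, 9)]
Completion times:
  Priority 1, burst=4, C=4
  Priority 2, burst=10, C=14
  Priority 3, burst=9, C=23
Average turnaround = 41/3 = 13.6667

13.6667


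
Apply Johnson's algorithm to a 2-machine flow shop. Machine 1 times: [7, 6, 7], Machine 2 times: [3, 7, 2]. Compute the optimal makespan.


Apply Johnson's rule:
  Group 1 (a <= b): [(2, 6, 7)]
  Group 2 (a > b): [(1, 7, 3), (3, 7, 2)]
Optimal job order: [2, 1, 3]
Schedule:
  Job 2: M1 done at 6, M2 done at 13
  Job 1: M1 done at 13, M2 done at 16
  Job 3: M1 done at 20, M2 done at 22
Makespan = 22

22


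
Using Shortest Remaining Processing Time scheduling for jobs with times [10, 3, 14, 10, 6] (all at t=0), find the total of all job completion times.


Since all jobs arrive at t=0, SRPT equals SPT ordering.
SPT order: [3, 6, 10, 10, 14]
Completion times:
  Job 1: p=3, C=3
  Job 2: p=6, C=9
  Job 3: p=10, C=19
  Job 4: p=10, C=29
  Job 5: p=14, C=43
Total completion time = 3 + 9 + 19 + 29 + 43 = 103

103


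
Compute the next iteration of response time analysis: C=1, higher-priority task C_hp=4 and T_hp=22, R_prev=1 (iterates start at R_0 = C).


R_next = C + ceil(R_prev / T_hp) * C_hp
ceil(1 / 22) = ceil(0.0455) = 1
Interference = 1 * 4 = 4
R_next = 1 + 4 = 5

5


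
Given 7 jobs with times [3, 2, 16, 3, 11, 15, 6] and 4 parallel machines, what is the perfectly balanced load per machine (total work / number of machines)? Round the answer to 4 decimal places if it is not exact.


Total processing time = 3 + 2 + 16 + 3 + 11 + 15 + 6 = 56
Number of machines = 4
Ideal balanced load = 56 / 4 = 14.0

14.0


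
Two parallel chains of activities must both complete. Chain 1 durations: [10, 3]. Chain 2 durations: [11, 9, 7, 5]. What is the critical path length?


Path A total = 10 + 3 = 13
Path B total = 11 + 9 + 7 + 5 = 32
Critical path = longest path = max(13, 32) = 32

32


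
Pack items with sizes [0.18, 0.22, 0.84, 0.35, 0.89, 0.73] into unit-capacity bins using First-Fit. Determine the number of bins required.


Place items sequentially using First-Fit:
  Item 0.18 -> new Bin 1
  Item 0.22 -> Bin 1 (now 0.4)
  Item 0.84 -> new Bin 2
  Item 0.35 -> Bin 1 (now 0.75)
  Item 0.89 -> new Bin 3
  Item 0.73 -> new Bin 4
Total bins used = 4

4


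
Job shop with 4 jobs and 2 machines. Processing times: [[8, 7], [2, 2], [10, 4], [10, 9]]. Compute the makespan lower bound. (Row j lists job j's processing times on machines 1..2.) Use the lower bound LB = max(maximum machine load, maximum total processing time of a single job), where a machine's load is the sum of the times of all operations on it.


Machine loads:
  Machine 1: 8 + 2 + 10 + 10 = 30
  Machine 2: 7 + 2 + 4 + 9 = 22
Max machine load = 30
Job totals:
  Job 1: 15
  Job 2: 4
  Job 3: 14
  Job 4: 19
Max job total = 19
Lower bound = max(30, 19) = 30

30


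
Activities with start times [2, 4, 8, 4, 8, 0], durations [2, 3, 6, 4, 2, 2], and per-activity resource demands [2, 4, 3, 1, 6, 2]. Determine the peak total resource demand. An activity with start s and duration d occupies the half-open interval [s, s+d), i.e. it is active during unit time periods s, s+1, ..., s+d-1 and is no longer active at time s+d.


Each activity i is active on [start_i, start_i + duration_i).
Compute total resource usage per time slot:
  t=0: active resources = [2], total = 2
  t=1: active resources = [2], total = 2
  t=2: active resources = [2], total = 2
  t=3: active resources = [2], total = 2
  t=4: active resources = [4, 1], total = 5
  t=5: active resources = [4, 1], total = 5
  t=6: active resources = [4, 1], total = 5
  t=7: active resources = [1], total = 1
  t=8: active resources = [3, 6], total = 9
  t=9: active resources = [3, 6], total = 9
  t=10: active resources = [3], total = 3
  t=11: active resources = [3], total = 3
  t=12: active resources = [3], total = 3
  t=13: active resources = [3], total = 3
Peak resource demand = 9

9


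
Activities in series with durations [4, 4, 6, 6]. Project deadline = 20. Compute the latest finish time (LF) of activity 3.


LF(activity 3) = deadline - sum of successor durations
Successors: activities 4 through 4 with durations [6]
Sum of successor durations = 6
LF = 20 - 6 = 14

14


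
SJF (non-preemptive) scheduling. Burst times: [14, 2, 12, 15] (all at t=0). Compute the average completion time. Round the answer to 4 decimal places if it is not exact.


SJF order (ascending): [2, 12, 14, 15]
Completion times:
  Job 1: burst=2, C=2
  Job 2: burst=12, C=14
  Job 3: burst=14, C=28
  Job 4: burst=15, C=43
Average completion = 87/4 = 21.75

21.75


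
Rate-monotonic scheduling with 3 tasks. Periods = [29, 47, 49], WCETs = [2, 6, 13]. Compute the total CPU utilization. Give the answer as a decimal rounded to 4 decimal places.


Compute individual utilizations (exact fractions):
  Task 1: C/T = 2/29 (approx. 0.069)
  Task 2: C/T = 6/47 (approx. 0.1277)
  Task 3: C/T = 13/49 (approx. 0.2653)
Total utilization U = 2/29 + 6/47 + 13/49 = 30851/66787
Rounded to 4 decimal places: U = 0.4619
RM (Liu & Layland) bound for 3 tasks = 0.779763; compare with U = 30851/66787 (approx. 0.461931)
U <= bound, so schedulable by RM sufficient condition.

0.4619


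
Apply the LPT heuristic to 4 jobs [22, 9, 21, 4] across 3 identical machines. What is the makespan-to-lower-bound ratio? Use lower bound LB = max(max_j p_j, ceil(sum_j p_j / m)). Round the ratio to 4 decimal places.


LPT order: [22, 21, 9, 4]
Machine loads after assignment: [22, 21, 13]
LPT makespan = 22
Lower bound = max(max_job, ceil(total/3)) = max(22, 19) = 22
Ratio = 22 / 22 = 1.0

1.0
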